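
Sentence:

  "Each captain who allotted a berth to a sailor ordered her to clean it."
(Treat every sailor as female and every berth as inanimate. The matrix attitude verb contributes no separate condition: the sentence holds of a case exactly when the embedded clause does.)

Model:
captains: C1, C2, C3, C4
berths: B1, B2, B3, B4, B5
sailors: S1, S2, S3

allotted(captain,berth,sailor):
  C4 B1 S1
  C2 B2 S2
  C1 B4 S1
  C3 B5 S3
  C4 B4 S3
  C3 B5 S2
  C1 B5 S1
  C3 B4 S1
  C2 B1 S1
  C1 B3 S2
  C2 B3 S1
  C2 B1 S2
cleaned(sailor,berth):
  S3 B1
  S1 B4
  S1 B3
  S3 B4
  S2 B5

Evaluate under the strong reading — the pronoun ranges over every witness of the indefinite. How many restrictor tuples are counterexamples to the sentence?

7

"her" takes "a sailor" as antecedent and "it" takes "a berth"; both are donkey pronouns co-varying with the restrictor.
Strong reading: for every (c,b,s) with allotted(c,b,s), cleaned(s,b).
Restrictor triples: (C1,B3,S2)→cleaned(S2,B3) ✗  (C1,B4,S1)→cleaned(S1,B4) ✓  (C1,B5,S1)→cleaned(S1,B5) ✗  (C2,B1,S1)→cleaned(S1,B1) ✗  (C2,B1,S2)→cleaned(S2,B1) ✗  (C2,B2,S2)→cleaned(S2,B2) ✗  (C2,B3,S1)→cleaned(S1,B3) ✓  (C3,B4,S1)→cleaned(S1,B4) ✓  (C3,B5,S2)→cleaned(S2,B5) ✓  (C3,B5,S3)→cleaned(S3,B5) ✗  (C4,B1,S1)→cleaned(S1,B1) ✗  (C4,B4,S3)→cleaned(S3,B4) ✓
Counterexamples (restrictor triples failing the scope): 7.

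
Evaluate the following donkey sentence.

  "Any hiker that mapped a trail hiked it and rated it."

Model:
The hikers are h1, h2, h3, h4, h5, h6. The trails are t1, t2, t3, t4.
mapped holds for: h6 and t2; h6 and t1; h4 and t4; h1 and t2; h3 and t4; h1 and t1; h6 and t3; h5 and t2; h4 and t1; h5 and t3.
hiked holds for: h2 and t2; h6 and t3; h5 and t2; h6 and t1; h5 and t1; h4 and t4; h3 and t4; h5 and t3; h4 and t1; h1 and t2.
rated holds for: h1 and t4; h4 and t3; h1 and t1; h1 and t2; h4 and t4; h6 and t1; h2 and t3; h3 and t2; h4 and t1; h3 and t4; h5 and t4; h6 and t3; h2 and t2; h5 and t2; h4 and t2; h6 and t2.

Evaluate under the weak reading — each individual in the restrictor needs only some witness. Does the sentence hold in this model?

"it" takes "a trail" as antecedent — a donkey pronoun bound across the clause boundary.
Weak reading: every hiker h with some mapped-trail has at least one mapped-trail t such that hiked(h,t) ∧ rated(h,t).
Per hiker: h1:✓  h3:✓  h4:✓  h5:✓  h6:✓
Every hiker in the restrictor has a witness.

True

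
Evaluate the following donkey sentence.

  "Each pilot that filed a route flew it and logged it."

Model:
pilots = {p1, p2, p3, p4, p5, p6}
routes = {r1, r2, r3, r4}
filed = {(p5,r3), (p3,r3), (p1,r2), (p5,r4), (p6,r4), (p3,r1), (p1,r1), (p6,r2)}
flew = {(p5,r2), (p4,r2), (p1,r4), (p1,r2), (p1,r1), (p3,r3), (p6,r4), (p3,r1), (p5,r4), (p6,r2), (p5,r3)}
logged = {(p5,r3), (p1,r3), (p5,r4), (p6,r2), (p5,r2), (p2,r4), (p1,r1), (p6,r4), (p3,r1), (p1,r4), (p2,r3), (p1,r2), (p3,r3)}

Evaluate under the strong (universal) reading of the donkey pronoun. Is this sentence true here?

"it" takes "a route" as antecedent — a donkey pronoun bound across the clause boundary.
Strong reading: for every (p,r) with filed(p,r), flew(p,r) ∧ logged(p,r).
Restrictor pairs: (p1,r1) ✓  (p1,r2) ✓  (p3,r1) ✓  (p3,r3) ✓  (p5,r3) ✓  (p5,r4) ✓  (p6,r2) ✓  (p6,r4) ✓
Every restrictor pair satisfies the scope.

True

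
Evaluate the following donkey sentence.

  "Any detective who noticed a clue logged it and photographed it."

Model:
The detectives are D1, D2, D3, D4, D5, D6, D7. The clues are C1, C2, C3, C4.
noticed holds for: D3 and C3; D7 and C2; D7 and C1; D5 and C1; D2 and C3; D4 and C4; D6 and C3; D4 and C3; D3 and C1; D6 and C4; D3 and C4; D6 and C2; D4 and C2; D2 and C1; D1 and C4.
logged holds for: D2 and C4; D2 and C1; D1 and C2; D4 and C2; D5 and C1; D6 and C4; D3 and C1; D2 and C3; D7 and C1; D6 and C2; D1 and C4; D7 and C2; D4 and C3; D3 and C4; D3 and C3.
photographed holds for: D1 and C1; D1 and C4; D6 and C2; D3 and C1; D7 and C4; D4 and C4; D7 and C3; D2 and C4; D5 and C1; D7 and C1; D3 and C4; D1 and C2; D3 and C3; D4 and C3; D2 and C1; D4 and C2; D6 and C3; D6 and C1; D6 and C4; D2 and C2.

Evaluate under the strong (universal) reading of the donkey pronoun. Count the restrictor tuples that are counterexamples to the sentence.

4

"it" takes "a clue" as antecedent — a donkey pronoun bound across the clause boundary.
Strong reading: for every (d,c) with noticed(d,c), logged(d,c) ∧ photographed(d,c).
Restrictor pairs: (D1,C4) ✓  (D2,C1) ✓  (D2,C3) ✗  (D3,C1) ✓  (D3,C3) ✓  (D3,C4) ✓  (D4,C2) ✓  (D4,C3) ✓  (D4,C4) ✗  (D5,C1) ✓  (D6,C2) ✓  (D6,C3) ✗  (D6,C4) ✓  (D7,C1) ✓  (D7,C2) ✗
Counterexamples (restrictor pairs failing the scope): 4.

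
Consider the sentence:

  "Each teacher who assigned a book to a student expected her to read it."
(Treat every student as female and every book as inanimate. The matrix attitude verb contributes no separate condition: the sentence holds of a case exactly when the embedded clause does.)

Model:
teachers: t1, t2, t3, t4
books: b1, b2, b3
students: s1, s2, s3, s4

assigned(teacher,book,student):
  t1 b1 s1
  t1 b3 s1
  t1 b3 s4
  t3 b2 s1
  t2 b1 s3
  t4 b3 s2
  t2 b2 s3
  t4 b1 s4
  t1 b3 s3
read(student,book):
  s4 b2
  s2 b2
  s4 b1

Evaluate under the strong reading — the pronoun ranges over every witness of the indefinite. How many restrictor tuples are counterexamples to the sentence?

"her" takes "a student" as antecedent and "it" takes "a book"; both are donkey pronouns co-varying with the restrictor.
Strong reading: for every (t,b,s) with assigned(t,b,s), read(s,b).
Restrictor triples: (t1,b1,s1)→read(s1,b1) ✗  (t1,b3,s1)→read(s1,b3) ✗  (t1,b3,s3)→read(s3,b3) ✗  (t1,b3,s4)→read(s4,b3) ✗  (t2,b1,s3)→read(s3,b1) ✗  (t2,b2,s3)→read(s3,b2) ✗  (t3,b2,s1)→read(s1,b2) ✗  (t4,b1,s4)→read(s4,b1) ✓  (t4,b3,s2)→read(s2,b3) ✗
Counterexamples (restrictor triples failing the scope): 8.

8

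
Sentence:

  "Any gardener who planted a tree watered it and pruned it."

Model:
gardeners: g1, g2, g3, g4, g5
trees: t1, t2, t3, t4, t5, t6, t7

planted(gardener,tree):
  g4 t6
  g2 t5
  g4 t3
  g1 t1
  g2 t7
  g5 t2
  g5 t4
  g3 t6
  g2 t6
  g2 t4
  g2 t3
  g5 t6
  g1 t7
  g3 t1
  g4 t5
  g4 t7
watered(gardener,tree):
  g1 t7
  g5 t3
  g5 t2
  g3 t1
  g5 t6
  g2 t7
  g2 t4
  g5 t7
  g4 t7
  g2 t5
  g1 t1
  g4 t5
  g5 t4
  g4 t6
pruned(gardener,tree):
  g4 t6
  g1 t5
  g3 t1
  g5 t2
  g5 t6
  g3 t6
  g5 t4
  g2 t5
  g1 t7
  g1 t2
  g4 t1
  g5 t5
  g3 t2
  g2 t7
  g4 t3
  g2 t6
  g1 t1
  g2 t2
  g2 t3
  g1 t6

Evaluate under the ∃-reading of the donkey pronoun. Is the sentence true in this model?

"it" takes "a tree" as antecedent — a donkey pronoun bound across the clause boundary.
Weak reading: every gardener g with some planted-tree has at least one planted-tree t such that watered(g,t) ∧ pruned(g,t).
Per gardener: g1:✓  g2:✓  g3:✓  g4:✓  g5:✓
Every gardener in the restrictor has a witness.

True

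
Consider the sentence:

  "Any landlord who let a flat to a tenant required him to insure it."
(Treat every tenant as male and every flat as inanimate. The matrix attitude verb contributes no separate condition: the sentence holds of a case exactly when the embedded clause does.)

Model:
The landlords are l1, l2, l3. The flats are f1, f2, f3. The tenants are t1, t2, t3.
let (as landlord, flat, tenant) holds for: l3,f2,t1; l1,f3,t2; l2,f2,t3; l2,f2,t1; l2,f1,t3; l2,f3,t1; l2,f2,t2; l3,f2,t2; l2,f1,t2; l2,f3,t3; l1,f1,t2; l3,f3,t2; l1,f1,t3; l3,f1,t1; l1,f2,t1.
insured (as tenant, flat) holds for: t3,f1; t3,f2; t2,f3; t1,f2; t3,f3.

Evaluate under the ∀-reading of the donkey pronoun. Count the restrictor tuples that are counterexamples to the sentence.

6

"him" takes "a tenant" as antecedent and "it" takes "a flat"; both are donkey pronouns co-varying with the restrictor.
Strong reading: for every (l,f,t) with let(l,f,t), insured(t,f).
Restrictor triples: (l1,f1,t2)→insured(t2,f1) ✗  (l1,f1,t3)→insured(t3,f1) ✓  (l1,f2,t1)→insured(t1,f2) ✓  (l1,f3,t2)→insured(t2,f3) ✓  (l2,f1,t2)→insured(t2,f1) ✗  (l2,f1,t3)→insured(t3,f1) ✓  (l2,f2,t1)→insured(t1,f2) ✓  (l2,f2,t2)→insured(t2,f2) ✗  (l2,f2,t3)→insured(t3,f2) ✓  (l2,f3,t1)→insured(t1,f3) ✗  (l2,f3,t3)→insured(t3,f3) ✓  (l3,f1,t1)→insured(t1,f1) ✗  (l3,f2,t1)→insured(t1,f2) ✓  (l3,f2,t2)→insured(t2,f2) ✗  (l3,f3,t2)→insured(t2,f3) ✓
Counterexamples (restrictor triples failing the scope): 6.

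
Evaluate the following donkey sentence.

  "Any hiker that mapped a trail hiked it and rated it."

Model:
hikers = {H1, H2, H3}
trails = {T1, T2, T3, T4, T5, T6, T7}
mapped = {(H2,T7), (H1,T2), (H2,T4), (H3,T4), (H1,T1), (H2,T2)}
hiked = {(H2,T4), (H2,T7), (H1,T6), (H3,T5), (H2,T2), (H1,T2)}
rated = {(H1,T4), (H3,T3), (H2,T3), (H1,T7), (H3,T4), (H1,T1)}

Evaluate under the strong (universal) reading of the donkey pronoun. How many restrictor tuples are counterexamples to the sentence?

6

"it" takes "a trail" as antecedent — a donkey pronoun bound across the clause boundary.
Strong reading: for every (h,t) with mapped(h,t), hiked(h,t) ∧ rated(h,t).
Restrictor pairs: (H1,T1) ✗  (H1,T2) ✗  (H2,T2) ✗  (H2,T4) ✗  (H2,T7) ✗  (H3,T4) ✗
Counterexamples (restrictor pairs failing the scope): 6.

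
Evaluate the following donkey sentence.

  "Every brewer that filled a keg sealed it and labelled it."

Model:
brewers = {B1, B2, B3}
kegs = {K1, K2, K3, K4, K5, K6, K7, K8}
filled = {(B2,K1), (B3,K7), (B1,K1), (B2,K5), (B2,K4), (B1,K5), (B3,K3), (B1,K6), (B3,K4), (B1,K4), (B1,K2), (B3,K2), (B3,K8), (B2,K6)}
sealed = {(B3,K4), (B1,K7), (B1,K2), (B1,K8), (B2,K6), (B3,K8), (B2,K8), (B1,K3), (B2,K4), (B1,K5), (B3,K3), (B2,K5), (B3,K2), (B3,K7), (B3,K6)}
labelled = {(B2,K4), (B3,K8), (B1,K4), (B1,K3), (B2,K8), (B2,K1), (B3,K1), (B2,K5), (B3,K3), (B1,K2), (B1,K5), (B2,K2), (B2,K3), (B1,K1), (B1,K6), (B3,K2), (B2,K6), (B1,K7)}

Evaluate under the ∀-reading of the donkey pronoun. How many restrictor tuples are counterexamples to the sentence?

6

"it" takes "a keg" as antecedent — a donkey pronoun bound across the clause boundary.
Strong reading: for every (b,k) with filled(b,k), sealed(b,k) ∧ labelled(b,k).
Restrictor pairs: (B1,K1) ✗  (B1,K2) ✓  (B1,K4) ✗  (B1,K5) ✓  (B1,K6) ✗  (B2,K1) ✗  (B2,K4) ✓  (B2,K5) ✓  (B2,K6) ✓  (B3,K2) ✓  (B3,K3) ✓  (B3,K4) ✗  (B3,K7) ✗  (B3,K8) ✓
Counterexamples (restrictor pairs failing the scope): 6.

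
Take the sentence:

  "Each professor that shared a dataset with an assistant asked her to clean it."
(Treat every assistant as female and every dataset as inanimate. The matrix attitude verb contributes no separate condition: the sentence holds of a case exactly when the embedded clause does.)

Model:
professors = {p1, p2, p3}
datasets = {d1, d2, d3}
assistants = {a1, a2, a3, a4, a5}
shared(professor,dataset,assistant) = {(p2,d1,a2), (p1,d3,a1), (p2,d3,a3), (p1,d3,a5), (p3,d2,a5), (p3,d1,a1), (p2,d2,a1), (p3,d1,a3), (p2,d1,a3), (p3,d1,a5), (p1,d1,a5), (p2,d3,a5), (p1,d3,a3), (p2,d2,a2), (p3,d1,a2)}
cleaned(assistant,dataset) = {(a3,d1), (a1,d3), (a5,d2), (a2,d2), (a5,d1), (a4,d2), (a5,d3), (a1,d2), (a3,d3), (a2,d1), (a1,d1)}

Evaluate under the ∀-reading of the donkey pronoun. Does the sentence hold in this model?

"her" takes "an assistant" as antecedent and "it" takes "a dataset"; both are donkey pronouns co-varying with the restrictor.
Strong reading: for every (p,d,a) with shared(p,d,a), cleaned(a,d).
Restrictor triples: (p1,d1,a5)→cleaned(a5,d1) ✓  (p1,d3,a1)→cleaned(a1,d3) ✓  (p1,d3,a3)→cleaned(a3,d3) ✓  (p1,d3,a5)→cleaned(a5,d3) ✓  (p2,d1,a2)→cleaned(a2,d1) ✓  (p2,d1,a3)→cleaned(a3,d1) ✓  (p2,d2,a1)→cleaned(a1,d2) ✓  (p2,d2,a2)→cleaned(a2,d2) ✓  (p2,d3,a3)→cleaned(a3,d3) ✓  (p2,d3,a5)→cleaned(a5,d3) ✓  (p3,d1,a1)→cleaned(a1,d1) ✓  (p3,d1,a2)→cleaned(a2,d1) ✓  (p3,d1,a3)→cleaned(a3,d1) ✓  (p3,d1,a5)→cleaned(a5,d1) ✓  (p3,d2,a5)→cleaned(a5,d2) ✓
Every restrictor triple satisfies the scope.

True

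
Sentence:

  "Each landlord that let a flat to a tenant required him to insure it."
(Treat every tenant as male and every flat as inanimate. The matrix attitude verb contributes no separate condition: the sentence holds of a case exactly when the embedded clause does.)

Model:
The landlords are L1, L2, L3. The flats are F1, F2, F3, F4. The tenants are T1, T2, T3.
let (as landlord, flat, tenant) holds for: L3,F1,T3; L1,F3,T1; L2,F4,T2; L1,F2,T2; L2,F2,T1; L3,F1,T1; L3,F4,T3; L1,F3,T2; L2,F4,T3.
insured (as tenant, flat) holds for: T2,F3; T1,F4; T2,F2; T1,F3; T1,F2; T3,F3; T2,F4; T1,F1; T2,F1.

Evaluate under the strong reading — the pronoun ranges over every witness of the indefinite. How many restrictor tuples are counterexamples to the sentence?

"him" takes "a tenant" as antecedent and "it" takes "a flat"; both are donkey pronouns co-varying with the restrictor.
Strong reading: for every (l,f,t) with let(l,f,t), insured(t,f).
Restrictor triples: (L1,F2,T2)→insured(T2,F2) ✓  (L1,F3,T1)→insured(T1,F3) ✓  (L1,F3,T2)→insured(T2,F3) ✓  (L2,F2,T1)→insured(T1,F2) ✓  (L2,F4,T2)→insured(T2,F4) ✓  (L2,F4,T3)→insured(T3,F4) ✗  (L3,F1,T1)→insured(T1,F1) ✓  (L3,F1,T3)→insured(T3,F1) ✗  (L3,F4,T3)→insured(T3,F4) ✗
Counterexamples (restrictor triples failing the scope): 3.

3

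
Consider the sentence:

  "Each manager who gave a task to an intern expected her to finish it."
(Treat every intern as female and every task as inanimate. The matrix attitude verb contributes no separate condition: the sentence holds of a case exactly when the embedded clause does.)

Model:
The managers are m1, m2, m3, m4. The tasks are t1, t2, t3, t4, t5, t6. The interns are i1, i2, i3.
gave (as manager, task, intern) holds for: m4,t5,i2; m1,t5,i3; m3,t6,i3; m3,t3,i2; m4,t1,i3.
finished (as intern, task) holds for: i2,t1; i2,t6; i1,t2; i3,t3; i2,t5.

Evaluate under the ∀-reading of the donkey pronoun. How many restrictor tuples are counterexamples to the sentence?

"her" takes "an intern" as antecedent and "it" takes "a task"; both are donkey pronouns co-varying with the restrictor.
Strong reading: for every (m,t,i) with gave(m,t,i), finished(i,t).
Restrictor triples: (m1,t5,i3)→finished(i3,t5) ✗  (m3,t3,i2)→finished(i2,t3) ✗  (m3,t6,i3)→finished(i3,t6) ✗  (m4,t1,i3)→finished(i3,t1) ✗  (m4,t5,i2)→finished(i2,t5) ✓
Counterexamples (restrictor triples failing the scope): 4.

4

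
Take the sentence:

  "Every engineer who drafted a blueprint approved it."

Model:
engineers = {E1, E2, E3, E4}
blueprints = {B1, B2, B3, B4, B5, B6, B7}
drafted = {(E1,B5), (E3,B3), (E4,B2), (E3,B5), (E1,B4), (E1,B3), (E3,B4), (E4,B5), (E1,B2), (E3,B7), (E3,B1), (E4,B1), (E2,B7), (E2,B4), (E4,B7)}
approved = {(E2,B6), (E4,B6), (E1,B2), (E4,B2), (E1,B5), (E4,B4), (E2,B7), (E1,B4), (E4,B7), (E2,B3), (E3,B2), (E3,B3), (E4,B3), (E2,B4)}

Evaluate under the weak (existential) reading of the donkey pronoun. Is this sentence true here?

"it" takes "a blueprint" as antecedent — a donkey pronoun bound across the clause boundary.
Weak reading: every engineer e with some drafted-blueprint has at least one drafted-blueprint b such that approved(e,b).
Per engineer: E1:✓  E2:✓  E3:✓  E4:✓
Every engineer in the restrictor has a witness.

True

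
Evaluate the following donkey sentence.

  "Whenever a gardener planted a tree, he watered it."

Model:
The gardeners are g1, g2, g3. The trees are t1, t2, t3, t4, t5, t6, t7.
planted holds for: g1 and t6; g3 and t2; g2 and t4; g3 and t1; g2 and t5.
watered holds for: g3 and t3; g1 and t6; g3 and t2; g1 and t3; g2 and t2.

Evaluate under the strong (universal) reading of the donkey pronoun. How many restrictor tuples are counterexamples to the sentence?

3

"it" takes "a tree" as antecedent — a donkey pronoun bound across the clause boundary.
Strong reading: for every (g,t) with planted(g,t), watered(g,t).
Restrictor pairs: (g1,t6) ✓  (g2,t4) ✗  (g2,t5) ✗  (g3,t1) ✗  (g3,t2) ✓
Counterexamples (restrictor pairs failing the scope): 3.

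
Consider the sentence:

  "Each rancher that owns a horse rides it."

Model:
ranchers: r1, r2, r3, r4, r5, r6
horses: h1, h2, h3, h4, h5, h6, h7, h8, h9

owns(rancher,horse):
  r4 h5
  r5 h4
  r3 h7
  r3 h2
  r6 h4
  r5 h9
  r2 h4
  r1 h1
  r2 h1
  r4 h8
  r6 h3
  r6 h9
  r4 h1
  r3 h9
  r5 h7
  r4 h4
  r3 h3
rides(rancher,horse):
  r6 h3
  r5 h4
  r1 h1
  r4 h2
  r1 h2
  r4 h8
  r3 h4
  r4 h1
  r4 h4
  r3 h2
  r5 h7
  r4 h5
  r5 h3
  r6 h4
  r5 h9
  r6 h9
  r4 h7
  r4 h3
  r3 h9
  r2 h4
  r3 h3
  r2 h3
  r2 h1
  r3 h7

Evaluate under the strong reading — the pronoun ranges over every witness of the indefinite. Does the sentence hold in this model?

True

"it" takes "a horse" as antecedent — a donkey pronoun bound across the clause boundary.
Strong reading: for every (r,h) with owns(r,h), rides(r,h).
Restrictor pairs: (r1,h1) ✓  (r2,h1) ✓  (r2,h4) ✓  (r3,h2) ✓  (r3,h3) ✓  (r3,h7) ✓  (r3,h9) ✓  (r4,h1) ✓  (r4,h4) ✓  (r4,h5) ✓  (r4,h8) ✓  (r5,h4) ✓  (r5,h7) ✓  (r5,h9) ✓  (r6,h3) ✓  (r6,h4) ✓  (r6,h9) ✓
Every restrictor pair satisfies the scope.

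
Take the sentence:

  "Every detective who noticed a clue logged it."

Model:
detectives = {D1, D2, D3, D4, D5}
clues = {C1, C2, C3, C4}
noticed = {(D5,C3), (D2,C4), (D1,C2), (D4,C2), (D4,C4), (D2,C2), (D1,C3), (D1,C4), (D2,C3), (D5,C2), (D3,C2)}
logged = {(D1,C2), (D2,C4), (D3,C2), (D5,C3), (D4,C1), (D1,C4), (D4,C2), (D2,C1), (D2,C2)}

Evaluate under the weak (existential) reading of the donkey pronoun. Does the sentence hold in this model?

"it" takes "a clue" as antecedent — a donkey pronoun bound across the clause boundary.
Weak reading: every detective d with some noticed-clue has at least one noticed-clue c such that logged(d,c).
Per detective: D1:✓  D2:✓  D3:✓  D4:✓  D5:✓
Every detective in the restrictor has a witness.

True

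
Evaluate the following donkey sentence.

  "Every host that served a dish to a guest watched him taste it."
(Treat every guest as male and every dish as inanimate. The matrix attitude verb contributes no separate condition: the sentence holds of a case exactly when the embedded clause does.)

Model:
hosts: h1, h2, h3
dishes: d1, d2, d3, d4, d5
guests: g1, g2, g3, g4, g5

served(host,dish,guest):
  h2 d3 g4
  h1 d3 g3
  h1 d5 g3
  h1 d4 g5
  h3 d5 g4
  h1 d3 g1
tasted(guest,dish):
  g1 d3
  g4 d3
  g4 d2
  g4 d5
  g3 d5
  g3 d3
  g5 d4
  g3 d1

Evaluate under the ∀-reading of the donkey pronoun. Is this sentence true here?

"him" takes "a guest" as antecedent and "it" takes "a dish"; both are donkey pronouns co-varying with the restrictor.
Strong reading: for every (h,d,g) with served(h,d,g), tasted(g,d).
Restrictor triples: (h1,d3,g1)→tasted(g1,d3) ✓  (h1,d3,g3)→tasted(g3,d3) ✓  (h1,d4,g5)→tasted(g5,d4) ✓  (h1,d5,g3)→tasted(g3,d5) ✓  (h2,d3,g4)→tasted(g4,d3) ✓  (h3,d5,g4)→tasted(g4,d5) ✓
Every restrictor triple satisfies the scope.

True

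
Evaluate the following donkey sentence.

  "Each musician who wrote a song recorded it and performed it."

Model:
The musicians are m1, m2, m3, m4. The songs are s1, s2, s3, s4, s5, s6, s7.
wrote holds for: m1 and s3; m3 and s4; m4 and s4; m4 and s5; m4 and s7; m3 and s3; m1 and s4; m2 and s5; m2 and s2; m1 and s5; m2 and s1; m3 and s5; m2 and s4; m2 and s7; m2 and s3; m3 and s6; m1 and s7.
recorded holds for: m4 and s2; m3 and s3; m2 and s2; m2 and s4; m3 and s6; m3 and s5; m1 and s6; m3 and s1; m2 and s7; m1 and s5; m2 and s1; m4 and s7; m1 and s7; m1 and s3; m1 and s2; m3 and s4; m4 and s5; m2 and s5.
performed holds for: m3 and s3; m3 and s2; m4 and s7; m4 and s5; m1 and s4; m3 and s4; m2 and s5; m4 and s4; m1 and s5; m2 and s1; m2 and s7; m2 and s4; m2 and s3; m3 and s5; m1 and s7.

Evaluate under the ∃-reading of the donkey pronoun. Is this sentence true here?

"it" takes "a song" as antecedent — a donkey pronoun bound across the clause boundary.
Weak reading: every musician m with some wrote-song has at least one wrote-song s such that recorded(m,s) ∧ performed(m,s).
Per musician: m1:✓  m2:✓  m3:✓  m4:✓
Every musician in the restrictor has a witness.

True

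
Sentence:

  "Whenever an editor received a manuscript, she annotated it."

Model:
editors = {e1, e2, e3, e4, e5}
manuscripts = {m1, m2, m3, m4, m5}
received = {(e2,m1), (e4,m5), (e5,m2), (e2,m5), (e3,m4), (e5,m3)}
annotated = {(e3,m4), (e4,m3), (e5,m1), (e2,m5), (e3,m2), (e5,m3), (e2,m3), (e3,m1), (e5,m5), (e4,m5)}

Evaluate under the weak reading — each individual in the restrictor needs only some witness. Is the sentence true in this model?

True

"it" takes "a manuscript" as antecedent — a donkey pronoun bound across the clause boundary.
Weak reading: every editor e with some received-manuscript has at least one received-manuscript m such that annotated(e,m).
Per editor: e2:✓  e3:✓  e4:✓  e5:✓
Every editor in the restrictor has a witness.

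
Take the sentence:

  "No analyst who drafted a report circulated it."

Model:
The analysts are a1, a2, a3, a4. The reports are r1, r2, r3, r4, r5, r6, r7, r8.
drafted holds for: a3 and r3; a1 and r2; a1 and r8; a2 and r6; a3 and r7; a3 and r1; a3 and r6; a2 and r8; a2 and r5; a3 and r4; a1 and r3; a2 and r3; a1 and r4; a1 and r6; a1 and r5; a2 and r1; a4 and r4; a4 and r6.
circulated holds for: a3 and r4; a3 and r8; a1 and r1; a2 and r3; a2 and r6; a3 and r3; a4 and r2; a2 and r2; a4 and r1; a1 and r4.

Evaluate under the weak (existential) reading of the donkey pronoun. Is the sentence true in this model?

False

"it" takes "a report" as antecedent — a donkey pronoun bound across the clause boundary.
Truth condition: for no (a,r) with drafted(a,r) does circulated(a,r) hold.
Restrictor pairs — does the scope hold? (a1,r2):fails  (a1,r3):fails  (a1,r4):holds  (a1,r5):fails  (a1,r6):fails  (a1,r8):fails  (a2,r1):fails  (a2,r3):holds  (a2,r5):fails  (a2,r6):holds  (a2,r8):fails  (a3,r1):fails  (a3,r3):holds  (a3,r4):holds  (a3,r6):fails  (a3,r7):fails  (a4,r4):fails  (a4,r6):fails
Scope holds for 5 pair(s), so the sentence is false.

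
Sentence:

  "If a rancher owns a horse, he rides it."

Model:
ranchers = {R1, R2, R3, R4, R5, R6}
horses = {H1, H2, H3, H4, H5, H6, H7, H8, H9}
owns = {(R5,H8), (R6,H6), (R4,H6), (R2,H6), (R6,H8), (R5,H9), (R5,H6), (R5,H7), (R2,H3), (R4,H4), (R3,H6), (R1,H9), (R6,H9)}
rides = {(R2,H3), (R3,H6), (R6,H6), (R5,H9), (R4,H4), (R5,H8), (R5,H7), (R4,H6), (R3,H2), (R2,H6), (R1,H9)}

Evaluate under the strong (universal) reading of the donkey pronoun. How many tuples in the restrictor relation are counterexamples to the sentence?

3

"it" takes "a horse" as antecedent — a donkey pronoun bound across the clause boundary.
Strong reading: for every (r,h) with owns(r,h), rides(r,h).
Restrictor pairs: (R1,H9) ✓  (R2,H3) ✓  (R2,H6) ✓  (R3,H6) ✓  (R4,H4) ✓  (R4,H6) ✓  (R5,H6) ✗  (R5,H7) ✓  (R5,H8) ✓  (R5,H9) ✓  (R6,H6) ✓  (R6,H8) ✗  (R6,H9) ✗
Counterexamples (restrictor pairs failing the scope): 3.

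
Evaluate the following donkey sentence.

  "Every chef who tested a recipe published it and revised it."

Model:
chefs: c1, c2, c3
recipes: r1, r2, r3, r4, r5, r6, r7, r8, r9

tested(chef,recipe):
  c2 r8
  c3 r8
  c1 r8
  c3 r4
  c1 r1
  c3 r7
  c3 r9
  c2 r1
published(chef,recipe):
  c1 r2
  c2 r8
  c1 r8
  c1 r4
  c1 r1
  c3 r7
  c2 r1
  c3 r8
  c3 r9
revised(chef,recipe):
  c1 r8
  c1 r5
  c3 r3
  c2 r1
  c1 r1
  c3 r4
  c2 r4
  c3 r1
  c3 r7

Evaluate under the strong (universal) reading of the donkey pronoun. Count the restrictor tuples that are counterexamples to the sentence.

"it" takes "a recipe" as antecedent — a donkey pronoun bound across the clause boundary.
Strong reading: for every (c,r) with tested(c,r), published(c,r) ∧ revised(c,r).
Restrictor pairs: (c1,r1) ✓  (c1,r8) ✓  (c2,r1) ✓  (c2,r8) ✗  (c3,r4) ✗  (c3,r7) ✓  (c3,r8) ✗  (c3,r9) ✗
Counterexamples (restrictor pairs failing the scope): 4.

4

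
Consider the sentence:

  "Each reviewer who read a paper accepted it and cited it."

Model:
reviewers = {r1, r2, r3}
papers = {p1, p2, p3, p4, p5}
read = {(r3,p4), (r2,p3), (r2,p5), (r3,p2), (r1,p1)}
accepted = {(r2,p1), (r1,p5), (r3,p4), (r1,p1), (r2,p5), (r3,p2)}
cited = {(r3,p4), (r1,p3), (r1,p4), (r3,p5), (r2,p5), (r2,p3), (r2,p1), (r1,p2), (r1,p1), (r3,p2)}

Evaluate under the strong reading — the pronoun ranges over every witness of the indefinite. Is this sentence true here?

False

"it" takes "a paper" as antecedent — a donkey pronoun bound across the clause boundary.
Strong reading: for every (r,p) with read(r,p), accepted(r,p) ∧ cited(r,p).
Restrictor pairs: (r1,p1) ✓  (r2,p3) ✗  (r2,p5) ✓  (r3,p2) ✓  (r3,p4) ✓
Counterexample: (r2,p3) is in read but fails the scope.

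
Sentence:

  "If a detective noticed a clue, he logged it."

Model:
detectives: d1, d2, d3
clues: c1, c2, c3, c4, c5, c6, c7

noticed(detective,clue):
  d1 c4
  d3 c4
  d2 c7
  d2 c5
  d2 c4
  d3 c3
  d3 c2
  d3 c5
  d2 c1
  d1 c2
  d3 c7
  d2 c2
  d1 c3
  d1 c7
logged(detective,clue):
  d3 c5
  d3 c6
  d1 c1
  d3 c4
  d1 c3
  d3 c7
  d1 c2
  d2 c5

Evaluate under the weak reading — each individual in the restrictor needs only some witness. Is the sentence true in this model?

True

"it" takes "a clue" as antecedent — a donkey pronoun bound across the clause boundary.
Weak reading: every detective d with some noticed-clue has at least one noticed-clue c such that logged(d,c).
Per detective: d1:✓  d2:✓  d3:✓
Every detective in the restrictor has a witness.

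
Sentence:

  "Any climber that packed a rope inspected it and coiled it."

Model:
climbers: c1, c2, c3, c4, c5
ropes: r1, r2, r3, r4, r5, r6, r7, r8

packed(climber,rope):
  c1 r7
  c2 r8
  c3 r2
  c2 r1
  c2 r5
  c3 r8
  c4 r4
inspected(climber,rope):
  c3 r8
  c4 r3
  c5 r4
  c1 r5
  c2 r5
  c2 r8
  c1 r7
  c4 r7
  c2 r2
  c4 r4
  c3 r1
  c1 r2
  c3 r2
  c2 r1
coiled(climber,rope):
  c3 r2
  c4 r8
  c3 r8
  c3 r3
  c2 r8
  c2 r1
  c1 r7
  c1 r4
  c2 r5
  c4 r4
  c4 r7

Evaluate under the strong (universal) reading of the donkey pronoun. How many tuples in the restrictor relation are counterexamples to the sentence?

0

"it" takes "a rope" as antecedent — a donkey pronoun bound across the clause boundary.
Strong reading: for every (c,r) with packed(c,r), inspected(c,r) ∧ coiled(c,r).
Restrictor pairs: (c1,r7) ✓  (c2,r1) ✓  (c2,r5) ✓  (c2,r8) ✓  (c3,r2) ✓  (c3,r8) ✓  (c4,r4) ✓
Counterexamples (restrictor pairs failing the scope): 0.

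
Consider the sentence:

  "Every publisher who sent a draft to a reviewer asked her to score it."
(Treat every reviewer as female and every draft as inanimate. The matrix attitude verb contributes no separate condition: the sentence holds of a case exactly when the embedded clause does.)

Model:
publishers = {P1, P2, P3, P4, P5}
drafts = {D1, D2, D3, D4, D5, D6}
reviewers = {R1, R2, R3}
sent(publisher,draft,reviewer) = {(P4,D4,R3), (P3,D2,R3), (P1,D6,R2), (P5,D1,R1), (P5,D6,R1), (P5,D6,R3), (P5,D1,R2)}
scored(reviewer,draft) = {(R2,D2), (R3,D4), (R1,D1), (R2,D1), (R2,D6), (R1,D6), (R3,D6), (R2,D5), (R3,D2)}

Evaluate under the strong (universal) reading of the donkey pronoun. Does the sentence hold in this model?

"her" takes "a reviewer" as antecedent and "it" takes "a draft"; both are donkey pronouns co-varying with the restrictor.
Strong reading: for every (p,d,r) with sent(p,d,r), scored(r,d).
Restrictor triples: (P1,D6,R2)→scored(R2,D6) ✓  (P3,D2,R3)→scored(R3,D2) ✓  (P4,D4,R3)→scored(R3,D4) ✓  (P5,D1,R1)→scored(R1,D1) ✓  (P5,D1,R2)→scored(R2,D1) ✓  (P5,D6,R1)→scored(R1,D6) ✓  (P5,D6,R3)→scored(R3,D6) ✓
Every restrictor triple satisfies the scope.

True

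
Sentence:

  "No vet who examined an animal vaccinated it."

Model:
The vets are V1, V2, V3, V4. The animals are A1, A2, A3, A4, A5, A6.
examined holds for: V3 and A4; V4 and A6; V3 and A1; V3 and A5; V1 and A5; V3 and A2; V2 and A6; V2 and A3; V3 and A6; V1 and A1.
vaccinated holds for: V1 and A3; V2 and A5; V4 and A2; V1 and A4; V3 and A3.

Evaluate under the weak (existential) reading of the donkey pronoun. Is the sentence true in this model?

True

"it" takes "an animal" as antecedent — a donkey pronoun bound across the clause boundary.
Truth condition: for no (v,a) with examined(v,a) does vaccinated(v,a) hold.
Restrictor pairs — does the scope hold? (V1,A1):fails  (V1,A5):fails  (V2,A3):fails  (V2,A6):fails  (V3,A1):fails  (V3,A2):fails  (V3,A4):fails  (V3,A5):fails  (V3,A6):fails  (V4,A6):fails
Scope holds for no restrictor pair, so the sentence is true.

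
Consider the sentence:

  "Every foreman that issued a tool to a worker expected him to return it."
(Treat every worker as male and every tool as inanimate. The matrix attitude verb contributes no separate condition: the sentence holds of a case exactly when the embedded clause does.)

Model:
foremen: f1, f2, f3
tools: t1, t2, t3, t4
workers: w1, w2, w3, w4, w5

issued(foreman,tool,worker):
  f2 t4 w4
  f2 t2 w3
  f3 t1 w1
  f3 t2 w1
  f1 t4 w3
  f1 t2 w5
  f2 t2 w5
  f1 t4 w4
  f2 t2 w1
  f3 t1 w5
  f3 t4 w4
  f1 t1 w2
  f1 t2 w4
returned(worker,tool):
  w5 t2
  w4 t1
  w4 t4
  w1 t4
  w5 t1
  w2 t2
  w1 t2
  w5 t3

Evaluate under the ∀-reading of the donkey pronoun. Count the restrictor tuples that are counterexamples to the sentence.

"him" takes "a worker" as antecedent and "it" takes "a tool"; both are donkey pronouns co-varying with the restrictor.
Strong reading: for every (f,t,w) with issued(f,t,w), returned(w,t).
Restrictor triples: (f1,t1,w2)→returned(w2,t1) ✗  (f1,t2,w4)→returned(w4,t2) ✗  (f1,t2,w5)→returned(w5,t2) ✓  (f1,t4,w3)→returned(w3,t4) ✗  (f1,t4,w4)→returned(w4,t4) ✓  (f2,t2,w1)→returned(w1,t2) ✓  (f2,t2,w3)→returned(w3,t2) ✗  (f2,t2,w5)→returned(w5,t2) ✓  (f2,t4,w4)→returned(w4,t4) ✓  (f3,t1,w1)→returned(w1,t1) ✗  (f3,t1,w5)→returned(w5,t1) ✓  (f3,t2,w1)→returned(w1,t2) ✓  (f3,t4,w4)→returned(w4,t4) ✓
Counterexamples (restrictor triples failing the scope): 5.

5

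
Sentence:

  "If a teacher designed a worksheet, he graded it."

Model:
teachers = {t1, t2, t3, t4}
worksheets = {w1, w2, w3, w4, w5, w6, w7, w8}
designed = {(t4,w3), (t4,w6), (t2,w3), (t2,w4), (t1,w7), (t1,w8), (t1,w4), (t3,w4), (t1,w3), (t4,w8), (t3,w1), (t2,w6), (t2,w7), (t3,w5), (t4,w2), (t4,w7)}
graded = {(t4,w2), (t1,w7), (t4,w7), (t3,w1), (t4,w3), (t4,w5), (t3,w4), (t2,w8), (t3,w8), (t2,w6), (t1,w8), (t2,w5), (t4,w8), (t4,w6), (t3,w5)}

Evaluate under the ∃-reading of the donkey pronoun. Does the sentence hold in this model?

True

"it" takes "a worksheet" as antecedent — a donkey pronoun bound across the clause boundary.
Weak reading: every teacher t with some designed-worksheet has at least one designed-worksheet w such that graded(t,w).
Per teacher: t1:✓  t2:✓  t3:✓  t4:✓
Every teacher in the restrictor has a witness.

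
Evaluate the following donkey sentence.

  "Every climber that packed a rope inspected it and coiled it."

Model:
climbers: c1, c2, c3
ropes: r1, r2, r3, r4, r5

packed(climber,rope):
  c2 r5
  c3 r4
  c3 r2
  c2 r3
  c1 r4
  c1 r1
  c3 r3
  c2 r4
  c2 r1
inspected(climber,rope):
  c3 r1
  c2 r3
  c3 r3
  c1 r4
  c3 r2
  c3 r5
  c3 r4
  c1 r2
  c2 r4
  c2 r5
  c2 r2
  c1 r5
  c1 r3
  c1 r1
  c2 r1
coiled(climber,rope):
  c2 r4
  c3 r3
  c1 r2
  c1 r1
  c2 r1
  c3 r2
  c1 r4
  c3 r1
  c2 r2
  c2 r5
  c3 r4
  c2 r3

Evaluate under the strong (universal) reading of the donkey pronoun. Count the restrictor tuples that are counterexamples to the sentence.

0

"it" takes "a rope" as antecedent — a donkey pronoun bound across the clause boundary.
Strong reading: for every (c,r) with packed(c,r), inspected(c,r) ∧ coiled(c,r).
Restrictor pairs: (c1,r1) ✓  (c1,r4) ✓  (c2,r1) ✓  (c2,r3) ✓  (c2,r4) ✓  (c2,r5) ✓  (c3,r2) ✓  (c3,r3) ✓  (c3,r4) ✓
Counterexamples (restrictor pairs failing the scope): 0.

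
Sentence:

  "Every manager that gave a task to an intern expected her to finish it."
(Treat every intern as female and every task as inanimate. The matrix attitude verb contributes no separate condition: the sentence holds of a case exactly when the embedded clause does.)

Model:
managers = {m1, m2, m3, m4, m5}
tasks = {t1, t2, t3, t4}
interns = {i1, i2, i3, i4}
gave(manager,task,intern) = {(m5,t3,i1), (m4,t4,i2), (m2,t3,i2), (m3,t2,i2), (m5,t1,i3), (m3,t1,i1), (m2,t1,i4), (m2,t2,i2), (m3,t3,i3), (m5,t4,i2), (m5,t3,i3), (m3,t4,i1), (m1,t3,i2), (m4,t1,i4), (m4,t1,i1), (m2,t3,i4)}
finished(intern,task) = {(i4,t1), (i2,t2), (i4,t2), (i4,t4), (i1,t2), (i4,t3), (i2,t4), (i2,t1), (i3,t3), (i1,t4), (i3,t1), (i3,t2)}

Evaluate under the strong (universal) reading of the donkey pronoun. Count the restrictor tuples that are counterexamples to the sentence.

5

"her" takes "an intern" as antecedent and "it" takes "a task"; both are donkey pronouns co-varying with the restrictor.
Strong reading: for every (m,t,i) with gave(m,t,i), finished(i,t).
Restrictor triples: (m1,t3,i2)→finished(i2,t3) ✗  (m2,t1,i4)→finished(i4,t1) ✓  (m2,t2,i2)→finished(i2,t2) ✓  (m2,t3,i2)→finished(i2,t3) ✗  (m2,t3,i4)→finished(i4,t3) ✓  (m3,t1,i1)→finished(i1,t1) ✗  (m3,t2,i2)→finished(i2,t2) ✓  (m3,t3,i3)→finished(i3,t3) ✓  (m3,t4,i1)→finished(i1,t4) ✓  (m4,t1,i1)→finished(i1,t1) ✗  (m4,t1,i4)→finished(i4,t1) ✓  (m4,t4,i2)→finished(i2,t4) ✓  (m5,t1,i3)→finished(i3,t1) ✓  (m5,t3,i1)→finished(i1,t3) ✗  (m5,t3,i3)→finished(i3,t3) ✓  (m5,t4,i2)→finished(i2,t4) ✓
Counterexamples (restrictor triples failing the scope): 5.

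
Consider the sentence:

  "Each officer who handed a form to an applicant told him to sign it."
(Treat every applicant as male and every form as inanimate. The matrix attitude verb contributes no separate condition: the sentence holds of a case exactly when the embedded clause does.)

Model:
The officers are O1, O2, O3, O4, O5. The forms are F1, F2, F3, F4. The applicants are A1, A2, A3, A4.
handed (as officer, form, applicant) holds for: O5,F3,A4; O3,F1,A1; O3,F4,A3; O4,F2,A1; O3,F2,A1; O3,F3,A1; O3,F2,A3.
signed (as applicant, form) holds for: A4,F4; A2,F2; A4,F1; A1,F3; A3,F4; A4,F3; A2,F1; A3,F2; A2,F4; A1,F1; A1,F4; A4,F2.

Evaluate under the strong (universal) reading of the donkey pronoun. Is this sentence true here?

False

"him" takes "an applicant" as antecedent and "it" takes "a form"; both are donkey pronouns co-varying with the restrictor.
Strong reading: for every (o,f,a) with handed(o,f,a), signed(a,f).
Restrictor triples: (O3,F1,A1)→signed(A1,F1) ✓  (O3,F2,A1)→signed(A1,F2) ✗  (O3,F2,A3)→signed(A3,F2) ✓  (O3,F3,A1)→signed(A1,F3) ✓  (O3,F4,A3)→signed(A3,F4) ✓  (O4,F2,A1)→signed(A1,F2) ✗  (O5,F3,A4)→signed(A4,F3) ✓
Counterexample: (O3,F2,A1) — signed(A1,F2) does not hold.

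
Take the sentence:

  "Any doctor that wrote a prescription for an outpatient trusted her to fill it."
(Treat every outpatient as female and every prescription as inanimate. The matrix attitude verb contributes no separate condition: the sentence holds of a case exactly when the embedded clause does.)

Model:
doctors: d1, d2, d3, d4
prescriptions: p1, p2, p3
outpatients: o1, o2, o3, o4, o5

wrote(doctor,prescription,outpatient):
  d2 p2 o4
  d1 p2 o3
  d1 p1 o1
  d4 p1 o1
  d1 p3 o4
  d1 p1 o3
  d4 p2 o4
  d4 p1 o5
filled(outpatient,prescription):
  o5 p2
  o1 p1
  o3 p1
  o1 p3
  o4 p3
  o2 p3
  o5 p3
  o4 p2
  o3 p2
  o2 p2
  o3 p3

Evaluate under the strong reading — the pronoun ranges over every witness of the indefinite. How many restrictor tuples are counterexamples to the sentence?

1

"her" takes "an outpatient" as antecedent and "it" takes "a prescription"; both are donkey pronouns co-varying with the restrictor.
Strong reading: for every (d,p,o) with wrote(d,p,o), filled(o,p).
Restrictor triples: (d1,p1,o1)→filled(o1,p1) ✓  (d1,p1,o3)→filled(o3,p1) ✓  (d1,p2,o3)→filled(o3,p2) ✓  (d1,p3,o4)→filled(o4,p3) ✓  (d2,p2,o4)→filled(o4,p2) ✓  (d4,p1,o1)→filled(o1,p1) ✓  (d4,p1,o5)→filled(o5,p1) ✗  (d4,p2,o4)→filled(o4,p2) ✓
Counterexamples (restrictor triples failing the scope): 1.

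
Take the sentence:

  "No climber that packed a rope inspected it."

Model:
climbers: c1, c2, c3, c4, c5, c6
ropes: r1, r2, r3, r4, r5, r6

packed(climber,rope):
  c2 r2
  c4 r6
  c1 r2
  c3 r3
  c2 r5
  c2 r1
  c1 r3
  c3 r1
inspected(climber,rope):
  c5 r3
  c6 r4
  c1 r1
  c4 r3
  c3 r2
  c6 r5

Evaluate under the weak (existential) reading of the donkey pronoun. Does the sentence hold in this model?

"it" takes "a rope" as antecedent — a donkey pronoun bound across the clause boundary.
Truth condition: for no (c,r) with packed(c,r) does inspected(c,r) hold.
Restrictor pairs — does the scope hold? (c1,r2):fails  (c1,r3):fails  (c2,r1):fails  (c2,r2):fails  (c2,r5):fails  (c3,r1):fails  (c3,r3):fails  (c4,r6):fails
Scope holds for no restrictor pair, so the sentence is true.

True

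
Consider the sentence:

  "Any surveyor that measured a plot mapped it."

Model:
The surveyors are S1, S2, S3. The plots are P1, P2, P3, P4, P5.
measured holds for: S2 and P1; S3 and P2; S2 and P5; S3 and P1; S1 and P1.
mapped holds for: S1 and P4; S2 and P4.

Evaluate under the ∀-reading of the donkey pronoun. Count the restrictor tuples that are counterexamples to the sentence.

5

"it" takes "a plot" as antecedent — a donkey pronoun bound across the clause boundary.
Strong reading: for every (s,p) with measured(s,p), mapped(s,p).
Restrictor pairs: (S1,P1) ✗  (S2,P1) ✗  (S2,P5) ✗  (S3,P1) ✗  (S3,P2) ✗
Counterexamples (restrictor pairs failing the scope): 5.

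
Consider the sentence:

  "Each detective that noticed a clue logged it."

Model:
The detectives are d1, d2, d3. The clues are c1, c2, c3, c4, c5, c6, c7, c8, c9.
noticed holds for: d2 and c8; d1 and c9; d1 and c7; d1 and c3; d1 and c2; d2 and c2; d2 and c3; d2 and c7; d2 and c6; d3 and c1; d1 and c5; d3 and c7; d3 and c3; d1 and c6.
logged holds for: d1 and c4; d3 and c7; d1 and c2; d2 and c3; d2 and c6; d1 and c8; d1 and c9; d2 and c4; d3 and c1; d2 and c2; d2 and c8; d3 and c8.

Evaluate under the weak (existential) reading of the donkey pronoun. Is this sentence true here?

True

"it" takes "a clue" as antecedent — a donkey pronoun bound across the clause boundary.
Weak reading: every detective d with some noticed-clue has at least one noticed-clue c such that logged(d,c).
Per detective: d1:✓  d2:✓  d3:✓
Every detective in the restrictor has a witness.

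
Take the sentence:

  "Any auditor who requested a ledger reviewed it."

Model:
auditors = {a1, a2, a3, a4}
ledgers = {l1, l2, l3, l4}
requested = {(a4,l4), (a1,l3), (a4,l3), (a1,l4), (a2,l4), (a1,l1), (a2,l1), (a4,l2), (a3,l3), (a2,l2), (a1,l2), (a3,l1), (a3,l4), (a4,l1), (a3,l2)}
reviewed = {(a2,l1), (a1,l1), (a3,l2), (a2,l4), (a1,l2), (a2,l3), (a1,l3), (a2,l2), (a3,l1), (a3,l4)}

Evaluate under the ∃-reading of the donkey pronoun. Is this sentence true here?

False

"it" takes "a ledger" as antecedent — a donkey pronoun bound across the clause boundary.
Weak reading: every auditor a with some requested-ledger has at least one requested-ledger l such that reviewed(a,l).
Per auditor: a1:✓  a2:✓  a3:✓  a4:✗
a4 has no witness among its requested-ledgers.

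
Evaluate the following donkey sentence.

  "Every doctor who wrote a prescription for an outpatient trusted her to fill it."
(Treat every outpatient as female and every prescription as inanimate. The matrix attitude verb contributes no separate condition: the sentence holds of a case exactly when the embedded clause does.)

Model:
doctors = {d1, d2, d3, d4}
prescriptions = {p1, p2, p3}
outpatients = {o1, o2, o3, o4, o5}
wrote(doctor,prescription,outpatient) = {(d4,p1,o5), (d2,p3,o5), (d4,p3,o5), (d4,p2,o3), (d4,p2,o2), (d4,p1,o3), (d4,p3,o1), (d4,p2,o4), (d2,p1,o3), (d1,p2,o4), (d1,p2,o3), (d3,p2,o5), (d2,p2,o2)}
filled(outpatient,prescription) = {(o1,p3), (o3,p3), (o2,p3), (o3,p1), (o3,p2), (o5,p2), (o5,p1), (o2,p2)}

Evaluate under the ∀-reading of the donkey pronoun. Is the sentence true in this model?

"her" takes "an outpatient" as antecedent and "it" takes "a prescription"; both are donkey pronouns co-varying with the restrictor.
Strong reading: for every (d,p,o) with wrote(d,p,o), filled(o,p).
Restrictor triples: (d1,p2,o3)→filled(o3,p2) ✓  (d1,p2,o4)→filled(o4,p2) ✗  (d2,p1,o3)→filled(o3,p1) ✓  (d2,p2,o2)→filled(o2,p2) ✓  (d2,p3,o5)→filled(o5,p3) ✗  (d3,p2,o5)→filled(o5,p2) ✓  (d4,p1,o3)→filled(o3,p1) ✓  (d4,p1,o5)→filled(o5,p1) ✓  (d4,p2,o2)→filled(o2,p2) ✓  (d4,p2,o3)→filled(o3,p2) ✓  (d4,p2,o4)→filled(o4,p2) ✗  (d4,p3,o1)→filled(o1,p3) ✓  (d4,p3,o5)→filled(o5,p3) ✗
Counterexample: (d1,p2,o4) — filled(o4,p2) does not hold.

False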